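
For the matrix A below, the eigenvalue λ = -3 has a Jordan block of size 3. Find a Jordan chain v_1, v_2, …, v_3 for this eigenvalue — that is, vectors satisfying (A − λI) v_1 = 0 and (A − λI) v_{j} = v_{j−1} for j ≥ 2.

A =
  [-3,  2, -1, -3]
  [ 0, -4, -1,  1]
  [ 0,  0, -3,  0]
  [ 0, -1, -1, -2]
A Jordan chain for λ = -3 of length 3:
v_1 = (1, 0, 0, 0)ᵀ
v_2 = (2, -1, 0, -1)ᵀ
v_3 = (0, 1, 0, 0)ᵀ

Let N = A − (-3)·I. We want v_3 with N^3 v_3 = 0 but N^2 v_3 ≠ 0; then v_{j-1} := N · v_j for j = 3, …, 2.

Pick v_3 = (0, 1, 0, 0)ᵀ.
Then v_2 = N · v_3 = (2, -1, 0, -1)ᵀ.
Then v_1 = N · v_2 = (1, 0, 0, 0)ᵀ.

Sanity check: (A − (-3)·I) v_1 = (0, 0, 0, 0)ᵀ = 0. ✓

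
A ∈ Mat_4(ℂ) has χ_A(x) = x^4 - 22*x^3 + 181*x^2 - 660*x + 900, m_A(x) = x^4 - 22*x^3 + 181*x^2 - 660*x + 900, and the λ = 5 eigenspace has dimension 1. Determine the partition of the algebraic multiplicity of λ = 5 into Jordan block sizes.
Block sizes for λ = 5: [2]

Step 1 — from the characteristic polynomial, algebraic multiplicity of λ = 5 is 2. From dim ker(A − (5)·I) = 1, there are exactly 1 Jordan blocks for λ = 5.
Step 2 — from the minimal polynomial, the factor (x − 5)^2 tells us the largest block for λ = 5 has size 2.
Step 3 — with total size 2, 1 blocks, and largest block 2, the block sizes (in nonincreasing order) are [2].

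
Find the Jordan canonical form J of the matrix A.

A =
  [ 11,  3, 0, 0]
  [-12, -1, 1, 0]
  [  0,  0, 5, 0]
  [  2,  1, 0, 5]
J_3(5) ⊕ J_1(5)

The characteristic polynomial is
  det(x·I − A) = x^4 - 20*x^3 + 150*x^2 - 500*x + 625 = (x - 5)^4

Eigenvalues and multiplicities (the geometric multiplicity of λ is n − rank(A − λI), which equals the number of Jordan blocks for λ):
  λ = 5: algebraic multiplicity = 4, geometric multiplicity = 2

Determining the block sizes for each eigenvalue:
  λ = 5: with am = 4 and gm = 2, the partition is not yet determined (e.g. several partitions of 4 into 2 parts exist). Let N = A − (5)·I. Computing rank(N^1) = 2, rank(N^2) = 1, rank(N^3) = 0; the number of blocks of size ≥ j is rank(N^{j−1}) − rank(N^j), giving [2, 1, 1]. So we have 1 block(s) of size 3, 1 block(s) of size 1 → block sizes [3, 1]

Assembling the blocks gives a Jordan form
J =
  [5, 1, 0, 0]
  [0, 5, 1, 0]
  [0, 0, 5, 0]
  [0, 0, 0, 5]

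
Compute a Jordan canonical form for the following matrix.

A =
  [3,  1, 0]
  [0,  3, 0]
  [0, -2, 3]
J_2(3) ⊕ J_1(3)

The characteristic polynomial is
  det(x·I − A) = x^3 - 9*x^2 + 27*x - 27 = (x - 3)^3

Eigenvalues and multiplicities (the geometric multiplicity of λ is n − rank(A − λI), which equals the number of Jordan blocks for λ):
  λ = 3: algebraic multiplicity = 3, geometric multiplicity = 2

Determining the block sizes for each eigenvalue:
  λ = 3: 2 blocks summing to 3 forces exactly one block of size 2 and the rest size 1 → block sizes [2, 1]

Assembling the blocks gives a Jordan form
J =
  [3, 1, 0]
  [0, 3, 0]
  [0, 0, 3]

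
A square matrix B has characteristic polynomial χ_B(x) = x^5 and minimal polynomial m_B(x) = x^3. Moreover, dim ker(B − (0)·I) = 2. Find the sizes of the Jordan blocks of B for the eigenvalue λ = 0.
Block sizes for λ = 0: [3, 2]

Step 1 — from the characteristic polynomial, algebraic multiplicity of λ = 0 is 5. From dim ker(B − (0)·I) = 2, there are exactly 2 Jordan blocks for λ = 0.
Step 2 — from the minimal polynomial, the factor (x − 0)^3 tells us the largest block for λ = 0 has size 3.
Step 3 — with total size 5, 2 blocks, and largest block 3, the block sizes (in nonincreasing order) are [3, 2].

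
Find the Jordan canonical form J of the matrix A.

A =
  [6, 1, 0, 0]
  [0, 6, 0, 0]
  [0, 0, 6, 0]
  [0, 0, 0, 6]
J_2(6) ⊕ J_1(6) ⊕ J_1(6)

The characteristic polynomial is
  det(x·I − A) = x^4 - 24*x^3 + 216*x^2 - 864*x + 1296 = (x - 6)^4

Eigenvalues and multiplicities (the geometric multiplicity of λ is n − rank(A − λI), which equals the number of Jordan blocks for λ):
  λ = 6: algebraic multiplicity = 4, geometric multiplicity = 3

Determining the block sizes for each eigenvalue:
  λ = 6: 3 blocks summing to 4 forces exactly one block of size 2 and the rest size 1 → block sizes [2, 1, 1]

Assembling the blocks gives a Jordan form
J =
  [6, 1, 0, 0]
  [0, 6, 0, 0]
  [0, 0, 6, 0]
  [0, 0, 0, 6]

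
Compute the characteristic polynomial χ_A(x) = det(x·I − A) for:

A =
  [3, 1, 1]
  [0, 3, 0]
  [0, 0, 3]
x^3 - 9*x^2 + 27*x - 27

Expanding det(x·I − A) (e.g. by cofactor expansion or by noting that A is similar to its Jordan form J, which has the same characteristic polynomial as A) gives
  χ_A(x) = x^3 - 9*x^2 + 27*x - 27
which factors as (x - 3)^3. The eigenvalues (with algebraic multiplicities) are λ = 3 with multiplicity 3.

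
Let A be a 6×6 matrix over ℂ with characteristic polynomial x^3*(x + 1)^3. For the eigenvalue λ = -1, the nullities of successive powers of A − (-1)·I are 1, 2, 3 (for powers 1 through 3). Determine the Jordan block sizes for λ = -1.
Block sizes for λ = -1: [3]

From the dimensions of kernels of powers, the number of Jordan blocks of size at least j is d_j − d_{j−1} where d_j = dim ker(N^j) (with d_0 = 0). Computing the differences gives [1, 1, 1].
The number of blocks of size exactly k is (#blocks of size ≥ k) − (#blocks of size ≥ k + 1), so the partition is: 1 block(s) of size 3.
In nonincreasing order the block sizes are [3].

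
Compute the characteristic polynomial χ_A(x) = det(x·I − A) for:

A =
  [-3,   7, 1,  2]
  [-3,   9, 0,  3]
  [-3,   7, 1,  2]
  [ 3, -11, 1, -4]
x^4 - 3*x^3

Expanding det(x·I − A) (e.g. by cofactor expansion or by noting that A is similar to its Jordan form J, which has the same characteristic polynomial as A) gives
  χ_A(x) = x^4 - 3*x^3
which factors as x^3*(x - 3). The eigenvalues (with algebraic multiplicities) are λ = 0 with multiplicity 3, λ = 3 with multiplicity 1.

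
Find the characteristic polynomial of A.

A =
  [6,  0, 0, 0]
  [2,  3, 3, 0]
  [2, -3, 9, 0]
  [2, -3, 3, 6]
x^4 - 24*x^3 + 216*x^2 - 864*x + 1296

Expanding det(x·I − A) (e.g. by cofactor expansion or by noting that A is similar to its Jordan form J, which has the same characteristic polynomial as A) gives
  χ_A(x) = x^4 - 24*x^3 + 216*x^2 - 864*x + 1296
which factors as (x - 6)^4. The eigenvalues (with algebraic multiplicities) are λ = 6 with multiplicity 4.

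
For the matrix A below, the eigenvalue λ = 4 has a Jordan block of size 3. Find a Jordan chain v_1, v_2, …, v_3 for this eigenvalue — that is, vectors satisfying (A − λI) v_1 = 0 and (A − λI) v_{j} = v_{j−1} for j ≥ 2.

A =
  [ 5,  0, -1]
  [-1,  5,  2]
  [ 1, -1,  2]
A Jordan chain for λ = 4 of length 3:
v_1 = (1, -1, 1)ᵀ
v_2 = (0, 1, -1)ᵀ
v_3 = (0, 1, 0)ᵀ

Let N = A − (4)·I. We want v_3 with N^3 v_3 = 0 but N^2 v_3 ≠ 0; then v_{j-1} := N · v_j for j = 3, …, 2.

Pick v_3 = (0, 1, 0)ᵀ.
Then v_2 = N · v_3 = (0, 1, -1)ᵀ.
Then v_1 = N · v_2 = (1, -1, 1)ᵀ.

Sanity check: (A − (4)·I) v_1 = (0, 0, 0)ᵀ = 0. ✓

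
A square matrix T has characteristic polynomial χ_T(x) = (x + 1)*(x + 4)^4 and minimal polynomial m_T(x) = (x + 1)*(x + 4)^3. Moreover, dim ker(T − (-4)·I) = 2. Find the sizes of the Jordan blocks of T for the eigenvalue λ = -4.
Block sizes for λ = -4: [3, 1]

Step 1 — from the characteristic polynomial, algebraic multiplicity of λ = -4 is 4. From dim ker(T − (-4)·I) = 2, there are exactly 2 Jordan blocks for λ = -4.
Step 2 — from the minimal polynomial, the factor (x + 4)^3 tells us the largest block for λ = -4 has size 3.
Step 3 — with total size 4, 2 blocks, and largest block 3, the block sizes (in nonincreasing order) are [3, 1].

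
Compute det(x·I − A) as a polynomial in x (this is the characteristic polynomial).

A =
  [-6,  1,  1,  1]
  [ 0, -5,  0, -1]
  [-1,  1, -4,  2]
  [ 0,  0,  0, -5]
x^4 + 20*x^3 + 150*x^2 + 500*x + 625

Expanding det(x·I − A) (e.g. by cofactor expansion or by noting that A is similar to its Jordan form J, which has the same characteristic polynomial as A) gives
  χ_A(x) = x^4 + 20*x^3 + 150*x^2 + 500*x + 625
which factors as (x + 5)^4. The eigenvalues (with algebraic multiplicities) are λ = -5 with multiplicity 4.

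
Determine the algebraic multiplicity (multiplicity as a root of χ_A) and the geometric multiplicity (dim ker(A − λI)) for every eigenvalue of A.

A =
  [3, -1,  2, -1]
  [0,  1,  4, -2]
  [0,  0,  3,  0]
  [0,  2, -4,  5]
λ = 3: alg = 4, geom = 3

Step 1 — factor the characteristic polynomial to read off the algebraic multiplicities:
  χ_A(x) = (x - 3)^4

Step 2 — compute geometric multiplicities via the rank-nullity identity g(λ) = n − rank(A − λI):
  rank(A − (3)·I) = 1, so dim ker(A − (3)·I) = n − 1 = 3

Summary:
  λ = 3: algebraic multiplicity = 4, geometric multiplicity = 3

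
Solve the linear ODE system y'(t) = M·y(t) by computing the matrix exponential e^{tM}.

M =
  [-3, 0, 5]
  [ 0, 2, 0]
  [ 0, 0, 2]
e^{tM} =
  [exp(-3*t), 0, exp(2*t) - exp(-3*t)]
  [0, exp(2*t), 0]
  [0, 0, exp(2*t)]

Strategy: write M = P · J · P⁻¹ where J is a Jordan canonical form, so e^{tM} = P · e^{tJ} · P⁻¹, and e^{tJ} can be computed block-by-block.

M has Jordan form
J =
  [-3, 0, 0]
  [ 0, 2, 0]
  [ 0, 0, 2]
(up to reordering of blocks).

Per-block formulas:
  For a 1×1 block at λ = -3: exp(t · [-3]) = [e^(-3t)].
  For a 1×1 block at λ = 2: exp(t · [2]) = [e^(2t)].

After assembling e^{tJ} and conjugating by P, we get:

e^{tM} =
  [exp(-3*t), 0, exp(2*t) - exp(-3*t)]
  [0, exp(2*t), 0]
  [0, 0, exp(2*t)]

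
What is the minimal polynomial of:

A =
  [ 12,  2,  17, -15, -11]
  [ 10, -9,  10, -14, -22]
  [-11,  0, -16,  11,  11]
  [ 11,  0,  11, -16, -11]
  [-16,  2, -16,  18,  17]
x^3 + 2*x^2 - 33*x - 90

The characteristic polynomial is χ_A(x) = (x - 6)*(x + 3)*(x + 5)^3, so the eigenvalues are known. The minimal polynomial is
  m_A(x) = Π_λ (x − λ)^{k_λ}
where k_λ is the size of the *largest* Jordan block for λ (equivalently, the smallest k with (A − λI)^k v = 0 for every generalised eigenvector v of λ).

  λ = -5: largest Jordan block has size 1, contributing (x + 5)
  λ = -3: largest Jordan block has size 1, contributing (x + 3)
  λ = 6: largest Jordan block has size 1, contributing (x − 6)

So m_A(x) = (x - 6)*(x + 3)*(x + 5) = x^3 + 2*x^2 - 33*x - 90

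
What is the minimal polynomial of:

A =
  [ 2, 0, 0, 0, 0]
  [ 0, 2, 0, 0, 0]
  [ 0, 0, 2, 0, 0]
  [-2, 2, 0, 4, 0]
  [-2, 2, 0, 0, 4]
x^2 - 6*x + 8

The characteristic polynomial is χ_A(x) = (x - 4)^2*(x - 2)^3, so the eigenvalues are known. The minimal polynomial is
  m_A(x) = Π_λ (x − λ)^{k_λ}
where k_λ is the size of the *largest* Jordan block for λ (equivalently, the smallest k with (A − λI)^k v = 0 for every generalised eigenvector v of λ).

  λ = 2: largest Jordan block has size 1, contributing (x − 2)
  λ = 4: largest Jordan block has size 1, contributing (x − 4)

So m_A(x) = (x - 4)*(x - 2) = x^2 - 6*x + 8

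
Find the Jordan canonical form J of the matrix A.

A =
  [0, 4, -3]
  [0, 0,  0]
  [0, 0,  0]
J_2(0) ⊕ J_1(0)

The characteristic polynomial is
  det(x·I − A) = x^3

Eigenvalues and multiplicities (the geometric multiplicity of λ is n − rank(A − λI), which equals the number of Jordan blocks for λ):
  λ = 0: algebraic multiplicity = 3, geometric multiplicity = 2

Determining the block sizes for each eigenvalue:
  λ = 0: 2 blocks summing to 3 forces exactly one block of size 2 and the rest size 1 → block sizes [2, 1]

Assembling the blocks gives a Jordan form
J =
  [0, 1, 0]
  [0, 0, 0]
  [0, 0, 0]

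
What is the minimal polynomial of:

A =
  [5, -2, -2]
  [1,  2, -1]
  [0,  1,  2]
x^3 - 9*x^2 + 27*x - 27

The characteristic polynomial is χ_A(x) = (x - 3)^3, so the eigenvalues are known. The minimal polynomial is
  m_A(x) = Π_λ (x − λ)^{k_λ}
where k_λ is the size of the *largest* Jordan block for λ (equivalently, the smallest k with (A − λI)^k v = 0 for every generalised eigenvector v of λ).

  λ = 3: largest Jordan block has size 3, contributing (x − 3)^3

So m_A(x) = (x - 3)^3 = x^3 - 9*x^2 + 27*x - 27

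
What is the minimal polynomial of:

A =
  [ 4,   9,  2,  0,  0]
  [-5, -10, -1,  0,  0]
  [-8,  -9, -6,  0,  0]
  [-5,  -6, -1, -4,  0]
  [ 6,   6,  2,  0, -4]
x^3 + 12*x^2 + 48*x + 64

The characteristic polynomial is χ_A(x) = (x + 4)^5, so the eigenvalues are known. The minimal polynomial is
  m_A(x) = Π_λ (x − λ)^{k_λ}
where k_λ is the size of the *largest* Jordan block for λ (equivalently, the smallest k with (A − λI)^k v = 0 for every generalised eigenvector v of λ).

  λ = -4: largest Jordan block has size 3, contributing (x + 4)^3

So m_A(x) = (x + 4)^3 = x^3 + 12*x^2 + 48*x + 64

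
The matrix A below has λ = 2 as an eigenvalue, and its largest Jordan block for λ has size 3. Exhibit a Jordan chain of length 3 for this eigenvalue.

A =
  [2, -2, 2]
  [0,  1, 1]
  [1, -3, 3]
A Jordan chain for λ = 2 of length 3:
v_1 = (2, 1, 1)ᵀ
v_2 = (0, 0, 1)ᵀ
v_3 = (1, 0, 0)ᵀ

Let N = A − (2)·I. We want v_3 with N^3 v_3 = 0 but N^2 v_3 ≠ 0; then v_{j-1} := N · v_j for j = 3, …, 2.

Pick v_3 = (1, 0, 0)ᵀ.
Then v_2 = N · v_3 = (0, 0, 1)ᵀ.
Then v_1 = N · v_2 = (2, 1, 1)ᵀ.

Sanity check: (A − (2)·I) v_1 = (0, 0, 0)ᵀ = 0. ✓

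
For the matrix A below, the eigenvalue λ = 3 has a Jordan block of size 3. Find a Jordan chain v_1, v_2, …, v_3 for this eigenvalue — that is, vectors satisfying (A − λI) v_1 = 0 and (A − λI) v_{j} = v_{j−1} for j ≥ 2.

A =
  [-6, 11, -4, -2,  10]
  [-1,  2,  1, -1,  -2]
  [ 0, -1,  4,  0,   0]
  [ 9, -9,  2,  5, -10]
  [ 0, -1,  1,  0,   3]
A Jordan chain for λ = 3 of length 3:
v_1 = (6, 2, 2, -10, 2)ᵀ
v_2 = (-7, -3, -1, 9, -1)ᵀ
v_3 = (2, 1, 0, 0, 0)ᵀ

Let N = A − (3)·I. We want v_3 with N^3 v_3 = 0 but N^2 v_3 ≠ 0; then v_{j-1} := N · v_j for j = 3, …, 2.

Pick v_3 = (2, 1, 0, 0, 0)ᵀ.
Then v_2 = N · v_3 = (-7, -3, -1, 9, -1)ᵀ.
Then v_1 = N · v_2 = (6, 2, 2, -10, 2)ᵀ.

Sanity check: (A − (3)·I) v_1 = (0, 0, 0, 0, 0)ᵀ = 0. ✓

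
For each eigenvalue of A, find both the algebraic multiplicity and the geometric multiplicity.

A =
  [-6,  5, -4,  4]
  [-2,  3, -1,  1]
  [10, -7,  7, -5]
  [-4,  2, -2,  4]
λ = 2: alg = 4, geom = 2

Step 1 — factor the characteristic polynomial to read off the algebraic multiplicities:
  χ_A(x) = (x - 2)^4

Step 2 — compute geometric multiplicities via the rank-nullity identity g(λ) = n − rank(A − λI):
  rank(A − (2)·I) = 2, so dim ker(A − (2)·I) = n − 2 = 2

Summary:
  λ = 2: algebraic multiplicity = 4, geometric multiplicity = 2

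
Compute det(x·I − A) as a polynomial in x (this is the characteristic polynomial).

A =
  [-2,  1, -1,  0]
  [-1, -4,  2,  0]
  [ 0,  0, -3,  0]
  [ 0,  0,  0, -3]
x^4 + 12*x^3 + 54*x^2 + 108*x + 81

Expanding det(x·I − A) (e.g. by cofactor expansion or by noting that A is similar to its Jordan form J, which has the same characteristic polynomial as A) gives
  χ_A(x) = x^4 + 12*x^3 + 54*x^2 + 108*x + 81
which factors as (x + 3)^4. The eigenvalues (with algebraic multiplicities) are λ = -3 with multiplicity 4.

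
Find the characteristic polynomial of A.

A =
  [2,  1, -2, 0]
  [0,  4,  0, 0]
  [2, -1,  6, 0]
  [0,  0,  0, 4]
x^4 - 16*x^3 + 96*x^2 - 256*x + 256

Expanding det(x·I − A) (e.g. by cofactor expansion or by noting that A is similar to its Jordan form J, which has the same characteristic polynomial as A) gives
  χ_A(x) = x^4 - 16*x^3 + 96*x^2 - 256*x + 256
which factors as (x - 4)^4. The eigenvalues (with algebraic multiplicities) are λ = 4 with multiplicity 4.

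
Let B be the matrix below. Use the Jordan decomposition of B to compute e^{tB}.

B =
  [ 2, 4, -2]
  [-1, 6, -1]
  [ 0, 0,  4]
e^{tB} =
  [-2*t*exp(4*t) + exp(4*t), 4*t*exp(4*t), -2*t*exp(4*t)]
  [-t*exp(4*t), 2*t*exp(4*t) + exp(4*t), -t*exp(4*t)]
  [0, 0, exp(4*t)]

Strategy: write B = P · J · P⁻¹ where J is a Jordan canonical form, so e^{tB} = P · e^{tJ} · P⁻¹, and e^{tJ} can be computed block-by-block.

B has Jordan form
J =
  [4, 1, 0]
  [0, 4, 0]
  [0, 0, 4]
(up to reordering of blocks).

Per-block formulas:
  For a 2×2 Jordan block J_2(4): exp(t · J_2(4)) = e^(4t)·(I + t·N), where N is the 2×2 nilpotent shift.
  For a 1×1 block at λ = 4: exp(t · [4]) = [e^(4t)].

After assembling e^{tJ} and conjugating by P, we get:

e^{tB} =
  [-2*t*exp(4*t) + exp(4*t), 4*t*exp(4*t), -2*t*exp(4*t)]
  [-t*exp(4*t), 2*t*exp(4*t) + exp(4*t), -t*exp(4*t)]
  [0, 0, exp(4*t)]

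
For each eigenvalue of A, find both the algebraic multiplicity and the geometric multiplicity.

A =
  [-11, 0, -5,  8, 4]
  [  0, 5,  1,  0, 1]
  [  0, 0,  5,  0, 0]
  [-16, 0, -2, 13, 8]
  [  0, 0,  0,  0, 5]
λ = -3: alg = 1, geom = 1; λ = 5: alg = 4, geom = 2

Step 1 — factor the characteristic polynomial to read off the algebraic multiplicities:
  χ_A(x) = (x - 5)^4*(x + 3)

Step 2 — compute geometric multiplicities via the rank-nullity identity g(λ) = n − rank(A − λI):
  rank(A − (-3)·I) = 4, so dim ker(A − (-3)·I) = n − 4 = 1
  rank(A − (5)·I) = 3, so dim ker(A − (5)·I) = n − 3 = 2

Summary:
  λ = -3: algebraic multiplicity = 1, geometric multiplicity = 1
  λ = 5: algebraic multiplicity = 4, geometric multiplicity = 2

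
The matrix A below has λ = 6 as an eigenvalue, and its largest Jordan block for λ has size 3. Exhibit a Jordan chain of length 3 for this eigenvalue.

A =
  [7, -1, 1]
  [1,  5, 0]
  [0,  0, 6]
A Jordan chain for λ = 6 of length 3:
v_1 = (1, 1, 0)ᵀ
v_2 = (1, 0, 0)ᵀ
v_3 = (0, 0, 1)ᵀ

Let N = A − (6)·I. We want v_3 with N^3 v_3 = 0 but N^2 v_3 ≠ 0; then v_{j-1} := N · v_j for j = 3, …, 2.

Pick v_3 = (0, 0, 1)ᵀ.
Then v_2 = N · v_3 = (1, 0, 0)ᵀ.
Then v_1 = N · v_2 = (1, 1, 0)ᵀ.

Sanity check: (A − (6)·I) v_1 = (0, 0, 0)ᵀ = 0. ✓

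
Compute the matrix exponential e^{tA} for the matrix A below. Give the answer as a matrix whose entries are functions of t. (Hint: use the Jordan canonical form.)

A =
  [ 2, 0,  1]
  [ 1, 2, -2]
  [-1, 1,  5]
e^{tA} =
  [-t*exp(3*t) + exp(3*t), t^2*exp(3*t)/2, t^2*exp(3*t)/2 + t*exp(3*t)]
  [t*exp(3*t), -t^2*exp(3*t)/2 - t*exp(3*t) + exp(3*t), -t^2*exp(3*t)/2 - 2*t*exp(3*t)]
  [-t*exp(3*t), t^2*exp(3*t)/2 + t*exp(3*t), t^2*exp(3*t)/2 + 2*t*exp(3*t) + exp(3*t)]

Strategy: write A = P · J · P⁻¹ where J is a Jordan canonical form, so e^{tA} = P · e^{tJ} · P⁻¹, and e^{tJ} can be computed block-by-block.

A has Jordan form
J =
  [3, 1, 0]
  [0, 3, 1]
  [0, 0, 3]
(up to reordering of blocks).

Per-block formulas:
  For a 3×3 Jordan block J_3(3): exp(t · J_3(3)) = e^(3t)·(I + t·N + (t^2/2)·N^2), where N is the 3×3 nilpotent shift.

After assembling e^{tJ} and conjugating by P, we get:

e^{tA} =
  [-t*exp(3*t) + exp(3*t), t^2*exp(3*t)/2, t^2*exp(3*t)/2 + t*exp(3*t)]
  [t*exp(3*t), -t^2*exp(3*t)/2 - t*exp(3*t) + exp(3*t), -t^2*exp(3*t)/2 - 2*t*exp(3*t)]
  [-t*exp(3*t), t^2*exp(3*t)/2 + t*exp(3*t), t^2*exp(3*t)/2 + 2*t*exp(3*t) + exp(3*t)]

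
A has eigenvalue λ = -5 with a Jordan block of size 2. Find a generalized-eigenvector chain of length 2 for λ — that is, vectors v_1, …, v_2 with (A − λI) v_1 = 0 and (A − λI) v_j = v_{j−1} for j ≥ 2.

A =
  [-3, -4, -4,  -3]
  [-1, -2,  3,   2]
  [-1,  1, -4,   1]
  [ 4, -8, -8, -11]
A Jordan chain for λ = -5 of length 2:
v_1 = (2, -1, -1, 4)ᵀ
v_2 = (1, 0, 0, 0)ᵀ

Let N = A − (-5)·I. We want v_2 with N^2 v_2 = 0 but N^1 v_2 ≠ 0; then v_{j-1} := N · v_j for j = 2, …, 2.

Pick v_2 = (1, 0, 0, 0)ᵀ.
Then v_1 = N · v_2 = (2, -1, -1, 4)ᵀ.

Sanity check: (A − (-5)·I) v_1 = (0, 0, 0, 0)ᵀ = 0. ✓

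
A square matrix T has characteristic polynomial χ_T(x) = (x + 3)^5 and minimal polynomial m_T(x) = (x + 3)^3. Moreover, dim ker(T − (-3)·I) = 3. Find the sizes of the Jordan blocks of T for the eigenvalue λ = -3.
Block sizes for λ = -3: [3, 1, 1]

Step 1 — from the characteristic polynomial, algebraic multiplicity of λ = -3 is 5. From dim ker(T − (-3)·I) = 3, there are exactly 3 Jordan blocks for λ = -3.
Step 2 — from the minimal polynomial, the factor (x + 3)^3 tells us the largest block for λ = -3 has size 3.
Step 3 — with total size 5, 3 blocks, and largest block 3, the block sizes (in nonincreasing order) are [3, 1, 1].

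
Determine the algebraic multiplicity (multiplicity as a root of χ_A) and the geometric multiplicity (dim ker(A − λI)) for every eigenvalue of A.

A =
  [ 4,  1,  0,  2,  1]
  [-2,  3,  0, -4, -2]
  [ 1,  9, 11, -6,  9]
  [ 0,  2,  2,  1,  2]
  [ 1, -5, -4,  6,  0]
λ = 3: alg = 3, geom = 2; λ = 5: alg = 2, geom = 2

Step 1 — factor the characteristic polynomial to read off the algebraic multiplicities:
  χ_A(x) = (x - 5)^2*(x - 3)^3

Step 2 — compute geometric multiplicities via the rank-nullity identity g(λ) = n − rank(A − λI):
  rank(A − (3)·I) = 3, so dim ker(A − (3)·I) = n − 3 = 2
  rank(A − (5)·I) = 3, so dim ker(A − (5)·I) = n − 3 = 2

Summary:
  λ = 3: algebraic multiplicity = 3, geometric multiplicity = 2
  λ = 5: algebraic multiplicity = 2, geometric multiplicity = 2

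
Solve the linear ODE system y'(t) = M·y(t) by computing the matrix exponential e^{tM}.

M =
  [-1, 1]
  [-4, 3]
e^{tM} =
  [-2*t*exp(t) + exp(t), t*exp(t)]
  [-4*t*exp(t), 2*t*exp(t) + exp(t)]

Strategy: write M = P · J · P⁻¹ where J is a Jordan canonical form, so e^{tM} = P · e^{tJ} · P⁻¹, and e^{tJ} can be computed block-by-block.

M has Jordan form
J =
  [1, 1]
  [0, 1]
(up to reordering of blocks).

Per-block formulas:
  For a 2×2 Jordan block J_2(1): exp(t · J_2(1)) = e^(1t)·(I + t·N), where N is the 2×2 nilpotent shift.

After assembling e^{tJ} and conjugating by P, we get:

e^{tM} =
  [-2*t*exp(t) + exp(t), t*exp(t)]
  [-4*t*exp(t), 2*t*exp(t) + exp(t)]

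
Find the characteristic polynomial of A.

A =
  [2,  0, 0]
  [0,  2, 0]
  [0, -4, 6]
x^3 - 10*x^2 + 28*x - 24

Expanding det(x·I − A) (e.g. by cofactor expansion or by noting that A is similar to its Jordan form J, which has the same characteristic polynomial as A) gives
  χ_A(x) = x^3 - 10*x^2 + 28*x - 24
which factors as (x - 6)*(x - 2)^2. The eigenvalues (with algebraic multiplicities) are λ = 2 with multiplicity 2, λ = 6 with multiplicity 1.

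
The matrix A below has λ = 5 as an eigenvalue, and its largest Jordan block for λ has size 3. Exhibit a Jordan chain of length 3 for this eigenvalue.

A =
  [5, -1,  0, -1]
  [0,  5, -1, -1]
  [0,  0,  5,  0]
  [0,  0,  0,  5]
A Jordan chain for λ = 5 of length 3:
v_1 = (1, 0, 0, 0)ᵀ
v_2 = (0, -1, 0, 0)ᵀ
v_3 = (0, 0, 1, 0)ᵀ

Let N = A − (5)·I. We want v_3 with N^3 v_3 = 0 but N^2 v_3 ≠ 0; then v_{j-1} := N · v_j for j = 3, …, 2.

Pick v_3 = (0, 0, 1, 0)ᵀ.
Then v_2 = N · v_3 = (0, -1, 0, 0)ᵀ.
Then v_1 = N · v_2 = (1, 0, 0, 0)ᵀ.

Sanity check: (A − (5)·I) v_1 = (0, 0, 0, 0)ᵀ = 0. ✓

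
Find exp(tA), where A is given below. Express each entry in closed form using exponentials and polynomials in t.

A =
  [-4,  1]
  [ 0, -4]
e^{tA} =
  [exp(-4*t), t*exp(-4*t)]
  [0, exp(-4*t)]

Strategy: write A = P · J · P⁻¹ where J is a Jordan canonical form, so e^{tA} = P · e^{tJ} · P⁻¹, and e^{tJ} can be computed block-by-block.

A has Jordan form
J =
  [-4,  1]
  [ 0, -4]
(up to reordering of blocks).

Per-block formulas:
  For a 2×2 Jordan block J_2(-4): exp(t · J_2(-4)) = e^(-4t)·(I + t·N), where N is the 2×2 nilpotent shift.

After assembling e^{tJ} and conjugating by P, we get:

e^{tA} =
  [exp(-4*t), t*exp(-4*t)]
  [0, exp(-4*t)]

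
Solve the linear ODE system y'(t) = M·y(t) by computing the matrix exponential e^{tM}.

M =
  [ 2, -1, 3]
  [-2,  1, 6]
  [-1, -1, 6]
e^{tM} =
  [-t*exp(3*t) + exp(3*t), -t*exp(3*t), 3*t*exp(3*t)]
  [-2*t*exp(3*t), -2*t*exp(3*t) + exp(3*t), 6*t*exp(3*t)]
  [-t*exp(3*t), -t*exp(3*t), 3*t*exp(3*t) + exp(3*t)]

Strategy: write M = P · J · P⁻¹ where J is a Jordan canonical form, so e^{tM} = P · e^{tJ} · P⁻¹, and e^{tJ} can be computed block-by-block.

M has Jordan form
J =
  [3, 1, 0]
  [0, 3, 0]
  [0, 0, 3]
(up to reordering of blocks).

Per-block formulas:
  For a 2×2 Jordan block J_2(3): exp(t · J_2(3)) = e^(3t)·(I + t·N), where N is the 2×2 nilpotent shift.
  For a 1×1 block at λ = 3: exp(t · [3]) = [e^(3t)].

After assembling e^{tJ} and conjugating by P, we get:

e^{tM} =
  [-t*exp(3*t) + exp(3*t), -t*exp(3*t), 3*t*exp(3*t)]
  [-2*t*exp(3*t), -2*t*exp(3*t) + exp(3*t), 6*t*exp(3*t)]
  [-t*exp(3*t), -t*exp(3*t), 3*t*exp(3*t) + exp(3*t)]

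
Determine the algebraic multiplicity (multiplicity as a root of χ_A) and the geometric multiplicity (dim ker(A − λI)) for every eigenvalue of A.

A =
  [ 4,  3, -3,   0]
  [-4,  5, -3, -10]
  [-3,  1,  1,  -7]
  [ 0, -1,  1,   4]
λ = 2: alg = 1, geom = 1; λ = 4: alg = 3, geom = 1

Step 1 — factor the characteristic polynomial to read off the algebraic multiplicities:
  χ_A(x) = (x - 4)^3*(x - 2)

Step 2 — compute geometric multiplicities via the rank-nullity identity g(λ) = n − rank(A − λI):
  rank(A − (2)·I) = 3, so dim ker(A − (2)·I) = n − 3 = 1
  rank(A − (4)·I) = 3, so dim ker(A − (4)·I) = n − 3 = 1

Summary:
  λ = 2: algebraic multiplicity = 1, geometric multiplicity = 1
  λ = 4: algebraic multiplicity = 3, geometric multiplicity = 1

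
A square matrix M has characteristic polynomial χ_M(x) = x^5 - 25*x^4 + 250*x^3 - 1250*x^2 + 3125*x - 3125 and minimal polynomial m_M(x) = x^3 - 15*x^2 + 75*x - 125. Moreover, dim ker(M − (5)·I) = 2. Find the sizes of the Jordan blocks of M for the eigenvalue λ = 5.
Block sizes for λ = 5: [3, 2]

Step 1 — from the characteristic polynomial, algebraic multiplicity of λ = 5 is 5. From dim ker(M − (5)·I) = 2, there are exactly 2 Jordan blocks for λ = 5.
Step 2 — from the minimal polynomial, the factor (x − 5)^3 tells us the largest block for λ = 5 has size 3.
Step 3 — with total size 5, 2 blocks, and largest block 3, the block sizes (in nonincreasing order) are [3, 2].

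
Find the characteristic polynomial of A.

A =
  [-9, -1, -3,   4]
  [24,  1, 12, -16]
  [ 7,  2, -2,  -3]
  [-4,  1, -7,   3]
x^4 + 7*x^3 + 9*x^2 - 27*x - 54

Expanding det(x·I − A) (e.g. by cofactor expansion or by noting that A is similar to its Jordan form J, which has the same characteristic polynomial as A) gives
  χ_A(x) = x^4 + 7*x^3 + 9*x^2 - 27*x - 54
which factors as (x - 2)*(x + 3)^3. The eigenvalues (with algebraic multiplicities) are λ = -3 with multiplicity 3, λ = 2 with multiplicity 1.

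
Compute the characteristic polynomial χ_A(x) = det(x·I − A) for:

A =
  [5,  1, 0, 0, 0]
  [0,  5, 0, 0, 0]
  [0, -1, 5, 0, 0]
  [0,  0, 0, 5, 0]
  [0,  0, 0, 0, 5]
x^5 - 25*x^4 + 250*x^3 - 1250*x^2 + 3125*x - 3125

Expanding det(x·I − A) (e.g. by cofactor expansion or by noting that A is similar to its Jordan form J, which has the same characteristic polynomial as A) gives
  χ_A(x) = x^5 - 25*x^4 + 250*x^3 - 1250*x^2 + 3125*x - 3125
which factors as (x - 5)^5. The eigenvalues (with algebraic multiplicities) are λ = 5 with multiplicity 5.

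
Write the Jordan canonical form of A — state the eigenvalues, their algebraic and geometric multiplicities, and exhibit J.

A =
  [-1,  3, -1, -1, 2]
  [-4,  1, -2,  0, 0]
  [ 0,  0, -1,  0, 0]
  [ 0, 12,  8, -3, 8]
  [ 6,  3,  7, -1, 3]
J_2(-1) ⊕ J_1(-1) ⊕ J_1(1) ⊕ J_1(1)

The characteristic polynomial is
  det(x·I − A) = x^5 + x^4 - 2*x^3 - 2*x^2 + x + 1 = (x - 1)^2*(x + 1)^3

Eigenvalues and multiplicities (the geometric multiplicity of λ is n − rank(A − λI), which equals the number of Jordan blocks for λ):
  λ = -1: algebraic multiplicity = 3, geometric multiplicity = 2
  λ = 1: algebraic multiplicity = 2, geometric multiplicity = 2

Determining the block sizes for each eigenvalue:
  λ = -1: 2 blocks summing to 3 forces exactly one block of size 2 and the rest size 1 → block sizes [2, 1]
  λ = 1: gm = am = 2, so every block has size 1 → block sizes [1, 1]

Assembling the blocks gives a Jordan form
J =
  [-1,  1,  0, 0, 0]
  [ 0, -1,  0, 0, 0]
  [ 0,  0, -1, 0, 0]
  [ 0,  0,  0, 1, 0]
  [ 0,  0,  0, 0, 1]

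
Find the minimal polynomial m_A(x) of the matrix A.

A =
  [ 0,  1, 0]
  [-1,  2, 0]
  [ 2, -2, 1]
x^2 - 2*x + 1

The characteristic polynomial is χ_A(x) = (x - 1)^3, so the eigenvalues are known. The minimal polynomial is
  m_A(x) = Π_λ (x − λ)^{k_λ}
where k_λ is the size of the *largest* Jordan block for λ (equivalently, the smallest k with (A − λI)^k v = 0 for every generalised eigenvector v of λ).

  λ = 1: largest Jordan block has size 2, contributing (x − 1)^2

So m_A(x) = (x - 1)^2 = x^2 - 2*x + 1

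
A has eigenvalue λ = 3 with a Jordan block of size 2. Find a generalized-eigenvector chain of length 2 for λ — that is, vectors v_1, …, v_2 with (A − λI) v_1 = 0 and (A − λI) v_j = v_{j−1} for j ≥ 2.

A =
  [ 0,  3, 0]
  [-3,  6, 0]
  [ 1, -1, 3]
A Jordan chain for λ = 3 of length 2:
v_1 = (-3, -3, 1)ᵀ
v_2 = (1, 0, 0)ᵀ

Let N = A − (3)·I. We want v_2 with N^2 v_2 = 0 but N^1 v_2 ≠ 0; then v_{j-1} := N · v_j for j = 2, …, 2.

Pick v_2 = (1, 0, 0)ᵀ.
Then v_1 = N · v_2 = (-3, -3, 1)ᵀ.

Sanity check: (A − (3)·I) v_1 = (0, 0, 0)ᵀ = 0. ✓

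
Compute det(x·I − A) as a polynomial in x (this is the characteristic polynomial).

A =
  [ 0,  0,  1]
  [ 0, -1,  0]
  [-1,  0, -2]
x^3 + 3*x^2 + 3*x + 1

Expanding det(x·I − A) (e.g. by cofactor expansion or by noting that A is similar to its Jordan form J, which has the same characteristic polynomial as A) gives
  χ_A(x) = x^3 + 3*x^2 + 3*x + 1
which factors as (x + 1)^3. The eigenvalues (with algebraic multiplicities) are λ = -1 with multiplicity 3.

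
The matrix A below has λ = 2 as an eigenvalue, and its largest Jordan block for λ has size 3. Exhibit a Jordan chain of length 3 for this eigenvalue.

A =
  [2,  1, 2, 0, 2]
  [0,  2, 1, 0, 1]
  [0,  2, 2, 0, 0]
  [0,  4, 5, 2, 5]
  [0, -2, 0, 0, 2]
A Jordan chain for λ = 2 of length 3:
v_1 = (1, 0, 2, 4, -2)ᵀ
v_2 = (2, 1, 0, 5, 0)ᵀ
v_3 = (0, 0, 1, 0, 0)ᵀ

Let N = A − (2)·I. We want v_3 with N^3 v_3 = 0 but N^2 v_3 ≠ 0; then v_{j-1} := N · v_j for j = 3, …, 2.

Pick v_3 = (0, 0, 1, 0, 0)ᵀ.
Then v_2 = N · v_3 = (2, 1, 0, 5, 0)ᵀ.
Then v_1 = N · v_2 = (1, 0, 2, 4, -2)ᵀ.

Sanity check: (A − (2)·I) v_1 = (0, 0, 0, 0, 0)ᵀ = 0. ✓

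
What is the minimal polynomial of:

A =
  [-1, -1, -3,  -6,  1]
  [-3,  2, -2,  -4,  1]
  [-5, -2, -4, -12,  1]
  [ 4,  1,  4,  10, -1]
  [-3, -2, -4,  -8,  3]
x^3 - 6*x^2 + 12*x - 8

The characteristic polynomial is χ_A(x) = (x - 2)^5, so the eigenvalues are known. The minimal polynomial is
  m_A(x) = Π_λ (x − λ)^{k_λ}
where k_λ is the size of the *largest* Jordan block for λ (equivalently, the smallest k with (A − λI)^k v = 0 for every generalised eigenvector v of λ).

  λ = 2: largest Jordan block has size 3, contributing (x − 2)^3

So m_A(x) = (x - 2)^3 = x^3 - 6*x^2 + 12*x - 8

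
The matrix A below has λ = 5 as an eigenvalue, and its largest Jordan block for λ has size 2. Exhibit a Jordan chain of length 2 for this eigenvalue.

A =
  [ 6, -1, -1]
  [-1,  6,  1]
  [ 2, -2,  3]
A Jordan chain for λ = 5 of length 2:
v_1 = (1, -1, 2)ᵀ
v_2 = (1, 0, 0)ᵀ

Let N = A − (5)·I. We want v_2 with N^2 v_2 = 0 but N^1 v_2 ≠ 0; then v_{j-1} := N · v_j for j = 2, …, 2.

Pick v_2 = (1, 0, 0)ᵀ.
Then v_1 = N · v_2 = (1, -1, 2)ᵀ.

Sanity check: (A − (5)·I) v_1 = (0, 0, 0)ᵀ = 0. ✓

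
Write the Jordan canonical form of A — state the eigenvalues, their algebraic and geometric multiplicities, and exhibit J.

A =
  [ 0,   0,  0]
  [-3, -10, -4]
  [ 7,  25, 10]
J_3(0)

The characteristic polynomial is
  det(x·I − A) = x^3

Eigenvalues and multiplicities (the geometric multiplicity of λ is n − rank(A − λI), which equals the number of Jordan blocks for λ):
  λ = 0: algebraic multiplicity = 3, geometric multiplicity = 1

Determining the block sizes for each eigenvalue:
  λ = 0: one block (gm = 1), so the single block has size am = 3 → block sizes [3]

Assembling the blocks gives a Jordan form
J =
  [0, 1, 0]
  [0, 0, 1]
  [0, 0, 0]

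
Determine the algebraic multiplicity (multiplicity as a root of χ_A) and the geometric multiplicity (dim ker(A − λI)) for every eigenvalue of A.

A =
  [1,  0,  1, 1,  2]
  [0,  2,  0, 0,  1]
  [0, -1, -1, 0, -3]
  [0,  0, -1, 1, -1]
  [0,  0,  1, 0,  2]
λ = 1: alg = 5, geom = 2

Step 1 — factor the characteristic polynomial to read off the algebraic multiplicities:
  χ_A(x) = (x - 1)^5

Step 2 — compute geometric multiplicities via the rank-nullity identity g(λ) = n − rank(A − λI):
  rank(A − (1)·I) = 3, so dim ker(A − (1)·I) = n − 3 = 2

Summary:
  λ = 1: algebraic multiplicity = 5, geometric multiplicity = 2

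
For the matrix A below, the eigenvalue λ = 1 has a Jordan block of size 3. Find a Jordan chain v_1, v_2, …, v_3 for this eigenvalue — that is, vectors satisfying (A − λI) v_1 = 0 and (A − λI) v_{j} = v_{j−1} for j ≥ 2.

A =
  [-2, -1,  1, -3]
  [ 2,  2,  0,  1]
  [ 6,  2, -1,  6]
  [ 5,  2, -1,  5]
A Jordan chain for λ = 1 of length 3:
v_1 = (-2, 1, 4, 3)ᵀ
v_2 = (-3, 2, 6, 5)ᵀ
v_3 = (1, 0, 0, 0)ᵀ

Let N = A − (1)·I. We want v_3 with N^3 v_3 = 0 but N^2 v_3 ≠ 0; then v_{j-1} := N · v_j for j = 3, …, 2.

Pick v_3 = (1, 0, 0, 0)ᵀ.
Then v_2 = N · v_3 = (-3, 2, 6, 5)ᵀ.
Then v_1 = N · v_2 = (-2, 1, 4, 3)ᵀ.

Sanity check: (A − (1)·I) v_1 = (0, 0, 0, 0)ᵀ = 0. ✓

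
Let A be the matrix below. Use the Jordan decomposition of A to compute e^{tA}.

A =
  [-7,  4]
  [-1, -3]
e^{tA} =
  [-2*t*exp(-5*t) + exp(-5*t), 4*t*exp(-5*t)]
  [-t*exp(-5*t), 2*t*exp(-5*t) + exp(-5*t)]

Strategy: write A = P · J · P⁻¹ where J is a Jordan canonical form, so e^{tA} = P · e^{tJ} · P⁻¹, and e^{tJ} can be computed block-by-block.

A has Jordan form
J =
  [-5,  1]
  [ 0, -5]
(up to reordering of blocks).

Per-block formulas:
  For a 2×2 Jordan block J_2(-5): exp(t · J_2(-5)) = e^(-5t)·(I + t·N), where N is the 2×2 nilpotent shift.

After assembling e^{tJ} and conjugating by P, we get:

e^{tA} =
  [-2*t*exp(-5*t) + exp(-5*t), 4*t*exp(-5*t)]
  [-t*exp(-5*t), 2*t*exp(-5*t) + exp(-5*t)]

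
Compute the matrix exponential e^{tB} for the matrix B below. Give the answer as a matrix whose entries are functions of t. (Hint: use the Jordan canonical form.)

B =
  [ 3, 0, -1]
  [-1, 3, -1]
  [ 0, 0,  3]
e^{tB} =
  [exp(3*t), 0, -t*exp(3*t)]
  [-t*exp(3*t), exp(3*t), t^2*exp(3*t)/2 - t*exp(3*t)]
  [0, 0, exp(3*t)]

Strategy: write B = P · J · P⁻¹ where J is a Jordan canonical form, so e^{tB} = P · e^{tJ} · P⁻¹, and e^{tJ} can be computed block-by-block.

B has Jordan form
J =
  [3, 1, 0]
  [0, 3, 1]
  [0, 0, 3]
(up to reordering of blocks).

Per-block formulas:
  For a 3×3 Jordan block J_3(3): exp(t · J_3(3)) = e^(3t)·(I + t·N + (t^2/2)·N^2), where N is the 3×3 nilpotent shift.

After assembling e^{tJ} and conjugating by P, we get:

e^{tB} =
  [exp(3*t), 0, -t*exp(3*t)]
  [-t*exp(3*t), exp(3*t), t^2*exp(3*t)/2 - t*exp(3*t)]
  [0, 0, exp(3*t)]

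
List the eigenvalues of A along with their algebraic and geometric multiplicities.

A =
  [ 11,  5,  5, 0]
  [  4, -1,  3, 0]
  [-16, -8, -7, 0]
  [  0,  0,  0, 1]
λ = 1: alg = 4, geom = 2

Step 1 — factor the characteristic polynomial to read off the algebraic multiplicities:
  χ_A(x) = (x - 1)^4

Step 2 — compute geometric multiplicities via the rank-nullity identity g(λ) = n − rank(A − λI):
  rank(A − (1)·I) = 2, so dim ker(A − (1)·I) = n − 2 = 2

Summary:
  λ = 1: algebraic multiplicity = 4, geometric multiplicity = 2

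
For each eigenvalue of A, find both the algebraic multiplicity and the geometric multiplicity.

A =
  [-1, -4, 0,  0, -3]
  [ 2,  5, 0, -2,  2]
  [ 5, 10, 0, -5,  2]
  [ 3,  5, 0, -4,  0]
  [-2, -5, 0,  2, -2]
λ = -1: alg = 2, geom = 1; λ = 0: alg = 3, geom = 1

Step 1 — factor the characteristic polynomial to read off the algebraic multiplicities:
  χ_A(x) = x^3*(x + 1)^2

Step 2 — compute geometric multiplicities via the rank-nullity identity g(λ) = n − rank(A − λI):
  rank(A − (-1)·I) = 4, so dim ker(A − (-1)·I) = n − 4 = 1
  rank(A − (0)·I) = 4, so dim ker(A − (0)·I) = n − 4 = 1

Summary:
  λ = -1: algebraic multiplicity = 2, geometric multiplicity = 1
  λ = 0: algebraic multiplicity = 3, geometric multiplicity = 1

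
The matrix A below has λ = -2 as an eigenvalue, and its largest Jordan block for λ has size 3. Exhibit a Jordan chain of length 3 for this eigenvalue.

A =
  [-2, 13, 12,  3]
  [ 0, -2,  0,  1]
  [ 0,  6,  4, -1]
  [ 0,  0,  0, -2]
A Jordan chain for λ = -2 of length 3:
v_1 = (1, 0, 0, 0)ᵀ
v_2 = (3, 1, -1, 0)ᵀ
v_3 = (0, 0, 0, 1)ᵀ

Let N = A − (-2)·I. We want v_3 with N^3 v_3 = 0 but N^2 v_3 ≠ 0; then v_{j-1} := N · v_j for j = 3, …, 2.

Pick v_3 = (0, 0, 0, 1)ᵀ.
Then v_2 = N · v_3 = (3, 1, -1, 0)ᵀ.
Then v_1 = N · v_2 = (1, 0, 0, 0)ᵀ.

Sanity check: (A − (-2)·I) v_1 = (0, 0, 0, 0)ᵀ = 0. ✓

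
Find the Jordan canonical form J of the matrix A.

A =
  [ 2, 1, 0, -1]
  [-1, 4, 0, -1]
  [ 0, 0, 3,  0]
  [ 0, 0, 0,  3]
J_2(3) ⊕ J_1(3) ⊕ J_1(3)

The characteristic polynomial is
  det(x·I − A) = x^4 - 12*x^3 + 54*x^2 - 108*x + 81 = (x - 3)^4

Eigenvalues and multiplicities (the geometric multiplicity of λ is n − rank(A − λI), which equals the number of Jordan blocks for λ):
  λ = 3: algebraic multiplicity = 4, geometric multiplicity = 3

Determining the block sizes for each eigenvalue:
  λ = 3: 3 blocks summing to 4 forces exactly one block of size 2 and the rest size 1 → block sizes [2, 1, 1]

Assembling the blocks gives a Jordan form
J =
  [3, 1, 0, 0]
  [0, 3, 0, 0]
  [0, 0, 3, 0]
  [0, 0, 0, 3]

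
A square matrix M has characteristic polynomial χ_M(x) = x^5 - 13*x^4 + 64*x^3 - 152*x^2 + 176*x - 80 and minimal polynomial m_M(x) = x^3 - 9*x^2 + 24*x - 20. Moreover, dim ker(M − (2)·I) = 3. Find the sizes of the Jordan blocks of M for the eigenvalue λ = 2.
Block sizes for λ = 2: [2, 1, 1]

Step 1 — from the characteristic polynomial, algebraic multiplicity of λ = 2 is 4. From dim ker(M − (2)·I) = 3, there are exactly 3 Jordan blocks for λ = 2.
Step 2 — from the minimal polynomial, the factor (x − 2)^2 tells us the largest block for λ = 2 has size 2.
Step 3 — with total size 4, 3 blocks, and largest block 2, the block sizes (in nonincreasing order) are [2, 1, 1].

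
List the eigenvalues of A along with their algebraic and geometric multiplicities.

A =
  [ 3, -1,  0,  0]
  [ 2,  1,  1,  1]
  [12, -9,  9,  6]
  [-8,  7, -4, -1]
λ = 3: alg = 4, geom = 2

Step 1 — factor the characteristic polynomial to read off the algebraic multiplicities:
  χ_A(x) = (x - 3)^4

Step 2 — compute geometric multiplicities via the rank-nullity identity g(λ) = n − rank(A − λI):
  rank(A − (3)·I) = 2, so dim ker(A − (3)·I) = n − 2 = 2

Summary:
  λ = 3: algebraic multiplicity = 4, geometric multiplicity = 2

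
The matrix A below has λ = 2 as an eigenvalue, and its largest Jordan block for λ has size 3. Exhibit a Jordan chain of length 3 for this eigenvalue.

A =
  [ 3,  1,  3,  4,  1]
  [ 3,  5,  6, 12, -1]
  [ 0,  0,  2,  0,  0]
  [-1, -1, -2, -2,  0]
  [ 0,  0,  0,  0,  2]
A Jordan chain for λ = 2 of length 3:
v_1 = (1, 3, 0, -1, 0)ᵀ
v_2 = (3, 6, 0, -2, 0)ᵀ
v_3 = (0, 0, 1, 0, 0)ᵀ

Let N = A − (2)·I. We want v_3 with N^3 v_3 = 0 but N^2 v_3 ≠ 0; then v_{j-1} := N · v_j for j = 3, …, 2.

Pick v_3 = (0, 0, 1, 0, 0)ᵀ.
Then v_2 = N · v_3 = (3, 6, 0, -2, 0)ᵀ.
Then v_1 = N · v_2 = (1, 3, 0, -1, 0)ᵀ.

Sanity check: (A − (2)·I) v_1 = (0, 0, 0, 0, 0)ᵀ = 0. ✓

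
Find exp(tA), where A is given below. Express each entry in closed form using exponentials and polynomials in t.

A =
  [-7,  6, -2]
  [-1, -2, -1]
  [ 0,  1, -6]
e^{tA} =
  [-t^2*exp(-5*t) - 2*t*exp(-5*t) + exp(-5*t), 2*t^2*exp(-5*t) + 6*t*exp(-5*t), -2*t*exp(-5*t)]
  [-t^2*exp(-5*t)/2 - t*exp(-5*t), t^2*exp(-5*t) + 3*t*exp(-5*t) + exp(-5*t), -t*exp(-5*t)]
  [-t^2*exp(-5*t)/2, t^2*exp(-5*t) + t*exp(-5*t), -t*exp(-5*t) + exp(-5*t)]

Strategy: write A = P · J · P⁻¹ where J is a Jordan canonical form, so e^{tA} = P · e^{tJ} · P⁻¹, and e^{tJ} can be computed block-by-block.

A has Jordan form
J =
  [-5,  1,  0]
  [ 0, -5,  1]
  [ 0,  0, -5]
(up to reordering of blocks).

Per-block formulas:
  For a 3×3 Jordan block J_3(-5): exp(t · J_3(-5)) = e^(-5t)·(I + t·N + (t^2/2)·N^2), where N is the 3×3 nilpotent shift.

After assembling e^{tJ} and conjugating by P, we get:

e^{tA} =
  [-t^2*exp(-5*t) - 2*t*exp(-5*t) + exp(-5*t), 2*t^2*exp(-5*t) + 6*t*exp(-5*t), -2*t*exp(-5*t)]
  [-t^2*exp(-5*t)/2 - t*exp(-5*t), t^2*exp(-5*t) + 3*t*exp(-5*t) + exp(-5*t), -t*exp(-5*t)]
  [-t^2*exp(-5*t)/2, t^2*exp(-5*t) + t*exp(-5*t), -t*exp(-5*t) + exp(-5*t)]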